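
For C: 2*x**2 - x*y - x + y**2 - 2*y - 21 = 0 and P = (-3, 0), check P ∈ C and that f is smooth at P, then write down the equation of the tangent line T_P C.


Tangent line at P: -13*x + y - 39 = 0.

Step 1: f(-3, 0) = 0, so P lies on C.
Step 2: partial derivatives
  f_x(x, y) = 4*x - y - 1, f_y(x, y) = -x + 2*y - 2.
  f_x(P) = -13, f_y(P) = 1 (gradient nonzero, so P is smooth).
Step 3: tangent line at P: -13·(x − -3) + 1·(y − 0) = 0.
Expanding: -13*x + y - 39 = 0.


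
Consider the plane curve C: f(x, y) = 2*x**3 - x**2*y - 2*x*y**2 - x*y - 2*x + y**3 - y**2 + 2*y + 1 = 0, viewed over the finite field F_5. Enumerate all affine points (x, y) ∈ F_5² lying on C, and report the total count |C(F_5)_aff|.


Affine F_5-points: {(0, 3), (2, 1), (4, 1)}; count = 3.

For each of the 25 pairs (x, y) ∈ F_5², evaluate f(x, y) mod 5. Record the zeros.
  x = 0: [0↦1, 1↦3, 2↦4, 3↦0, 4↦2]  zeros at y ∈ {3}
  x = 1: [0↦1, 1↦4, 2↦2, 3↦1, 4↦2]  zeros at y ∈ ∅
  x = 2: [0↦3, 1↦0, 2↦3, 3↦3, 4↦1]  zeros at y ∈ {1}
  x = 3: [0↦4, 1↦3, 2↦4, 3↦3, 4↦1]  zeros at y ∈ ∅
  x = 4: [0↦1, 1↦0, 2↦2, 3↦3, 4↦4]  zeros at y ∈ {1}
Collecting zeros: affine points = {(0, 3), (2, 1), (4, 1)}.
Total count |C(F_5)_aff| = 3.


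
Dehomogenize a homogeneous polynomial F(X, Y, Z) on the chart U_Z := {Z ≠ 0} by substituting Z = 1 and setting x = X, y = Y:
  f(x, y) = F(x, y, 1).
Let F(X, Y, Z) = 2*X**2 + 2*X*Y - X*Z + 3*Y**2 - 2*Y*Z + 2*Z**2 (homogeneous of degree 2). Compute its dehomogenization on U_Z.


f(x, y) = 2*x**2 + 2*x*y - x + 3*y**2 - 2*y + 2

On U_Z we set Z = 1. Each monomial c·X^i·Y^j·Z^k in F becomes c·x^i·y^j·1^k = c·x^i·y^j.
Substituting Z = 1: F(X, Y, 1) = 2*x**2 + 2*x*y - x + 3*y**2 - 2*y + 2.
Note: deg(f) ≤ deg(F) = 2; strict inequality happens when F is divisible by Z (lost terms).


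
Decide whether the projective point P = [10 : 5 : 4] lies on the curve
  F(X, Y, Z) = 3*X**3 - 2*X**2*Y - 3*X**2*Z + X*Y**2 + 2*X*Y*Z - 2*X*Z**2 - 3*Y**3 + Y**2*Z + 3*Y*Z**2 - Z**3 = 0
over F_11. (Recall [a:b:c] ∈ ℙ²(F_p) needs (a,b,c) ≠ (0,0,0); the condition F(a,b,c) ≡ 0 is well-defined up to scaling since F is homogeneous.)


F(10,5,4) ≡ 8 (mod 11); P is NOT on the curve.

Evaluate F(10, 5, 4) term-by-term (mod 11).
  3*X**3 ↦ 3·1000·1·1 = 3000
  -2*X**2*Y ↦ -2·100·5·1 = -1000
  -3*X**2*Z ↦ -3·100·1·4 = -1200
  X*Y**2 ↦ 1·10·25·1 = 250
  2*X*Y*Z ↦ 2·10·5·4 = 400
  -2*X*Z**2 ↦ -2·10·1·16 = -320
  -3*Y**3 ↦ -3·1·125·1 = -375
  Y**2*Z ↦ 1·1·25·4 = 100
  3*Y*Z**2 ↦ 3·1·5·16 = 240
  -Z**3 ↦ -1·1·1·64 = -64
Sum: F(10, 5, 4) = (3000) + (-1000) + (-1200) + (250) + (400) + (-320) + (-375) + (100) + (240) + (-64) = 1031.
Reducing mod 11: 1031 ≡ 8 (mod 11).
Since F(a, b, c) ≡ 8 ≠ 0 (mod 11), P does NOT lie on the curve.


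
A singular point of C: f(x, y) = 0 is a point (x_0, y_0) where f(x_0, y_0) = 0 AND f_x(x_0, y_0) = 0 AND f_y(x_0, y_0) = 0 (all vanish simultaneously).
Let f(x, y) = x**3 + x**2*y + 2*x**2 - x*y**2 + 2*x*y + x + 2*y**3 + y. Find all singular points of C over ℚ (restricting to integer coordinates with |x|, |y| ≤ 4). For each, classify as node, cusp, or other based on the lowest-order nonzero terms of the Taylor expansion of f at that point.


Singular points: {(-1, 0)}; classification: node.

Compute partial derivatives:
  f_x = 3*x**2 + 2*x*y + 4*x - y**2 + 2*y + 1.
  f_y = x**2 - 2*x*y + 2*x + 6*y**2 + 1.
Scan x_0 ∈ {−4, ..., 4}. For each x_0, f_y(x_0, y) is a polynomial in y; find its integer roots y ∈ {−4, ..., 4}, then test f_x and f at those candidates.
  x = -4: f_y(-4, y) = 6*y**2 + 8*y + 9; no integer root y with |y| ≤ 4.
  x = -3: f_y(-3, y) = 6*y**2 + 6*y + 4; no integer root y with |y| ≤ 4.
  x = -2: f_y(-2, y) = 6*y**2 + 4*y + 1; no integer root y with |y| ≤ 4.
  x = -1: f_y(-1, y) = 6*y**2 + 2*y; vanishes at y ∈ {0}. (-1, 0): f_x = 0, f = 0 — SINGULAR.
  x = 0: f_y(0, y) = 6*y**2 + 1; no integer root y with |y| ≤ 4.
  x = 1: f_y(1, y) = 6*y**2 - 2*y + 4; no integer root y with |y| ≤ 4.
  x = 2: f_y(2, y) = 6*y**2 - 4*y + 9; no integer root y with |y| ≤ 4.
  x = 3: f_y(3, y) = 6*y**2 - 6*y + 16; no integer root y with |y| ≤ 4.
  x = 4: f_y(4, y) = 6*y**2 - 8*y + 25; no integer root y with |y| ≤ 4.
Only singular point on the grid: (-1, 0).
Classify: substitute x = -1 + u, y = 0 + v and expand: f = u**3 + u**2*v - u**2 - u*v**2 + 2*v**3 + v**2.
No constant or linear terms (consistent with a singular point). Quadratic part: -u**2 + v**2. Cubic part: u**3 + u**2*v - u*v**2 + 2*v**3.
The quadratic part v**2 - u**2 = (v − u)(v + u) splits into two distinct linear factors, so there are two distinct tangent lines y − 0 = ±(x − -1) — this is a node (ordinary double point).
Classification: node.


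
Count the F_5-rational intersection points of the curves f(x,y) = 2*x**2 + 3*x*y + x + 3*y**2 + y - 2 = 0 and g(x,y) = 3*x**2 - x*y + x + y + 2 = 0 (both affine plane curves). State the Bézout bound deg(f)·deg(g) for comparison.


Common zeros: {(4, 3)}; count = 1; Bézout bound = 4.

deg(f) = 2, deg(g) = 2, so Bézout bound = 4.
Scan x ∈ F_5. For each x, list the y ∈ F_5 with f(x, y) ≡ 0 and those with g(x, y) ≡ 0 (mod 5); the common zeros in that column are the intersection.
  x = 0: f ≡ 0 at y ∈ {4}; g ≡ 0 at y ∈ {3}; common: ∅.
  x = 1: f ≡ 0 at y ∈ {3, 4}; g ≡ 0 at y ∈ ∅; common: ∅.
  x = 2: f ≡ 0 at y ∈ ∅; g ≡ 0 at y ∈ {1}; common: ∅.
  x = 3: f ≡ 0 at y ∈ ∅; g ≡ 0 at y ∈ {1}; common: ∅.
  x = 4: f ≡ 0 at y ∈ {1, 3}; g ≡ 0 at y ∈ {3}; common: {3}.
Collecting: common zeros = {(4, 3)}, so the count is 1.
Comparison with the Bézout bound: 1 ≤ 4 = deg(f)·deg(g), as expected for curves with no common component (the affine F_5-count falls short of the bound because intersections may lie at infinity, over extension fields, or carry multiplicity).


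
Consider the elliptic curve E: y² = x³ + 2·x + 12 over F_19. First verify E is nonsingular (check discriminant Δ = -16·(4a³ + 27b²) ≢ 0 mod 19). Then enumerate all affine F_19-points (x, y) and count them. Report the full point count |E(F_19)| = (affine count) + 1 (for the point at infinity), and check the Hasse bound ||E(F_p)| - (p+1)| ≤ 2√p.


Affine points = {(2, 9), (2, 10), (3, 8), (3, 11), (10, 5), (10, 14), (11, 4), (11, 15), (12, 4), (12, 15), (15, 4), (15, 15), (16, 6), (16, 13), (17, 0), (18, 3), (18, 16)}; affine count = 17; |E(F_19)| = 18.

Discriminant check: Δ ∝ 4a³ + 27b² = 4·2³ + 27·12² = 4·8 + 27·144 ≡ 6 (mod 19). Nonzero ⇒ E is nonsingular.
For each x ∈ F_19, compute rhs = x³ + 2·x + 12 mod 19, then count y ∈ F_19 with y² ≡ rhs.
  x = 0: rhs = 12, matching y values: none (0 points).
  x = 1: rhs = 15, matching y values: none (0 points).
  x = 2: rhs = 5, matching y values: 9, 10 (2 points).
  x = 3: rhs = 7, matching y values: 8, 11 (2 points).
  x = 4: rhs = 8, matching y values: none (0 points).
  x = 5: rhs = 14, matching y values: none (0 points).
  x = 6: rhs = 12, matching y values: none (0 points).
  x = 7: rhs = 8, matching y values: none (0 points).
  x = 8: rhs = 8, matching y values: none (0 points).
  x = 9: rhs = 18, matching y values: none (0 points).
  x = 10: rhs = 6, matching y values: 5, 14 (2 points).
  x = 11: rhs = 16, matching y values: 4, 15 (2 points).
  x = 12: rhs = 16, matching y values: 4, 15 (2 points).
  x = 13: rhs = 12, matching y values: none (0 points).
  x = 14: rhs = 10, matching y values: none (0 points).
  x = 15: rhs = 16, matching y values: 4, 15 (2 points).
  x = 16: rhs = 17, matching y values: 6, 13 (2 points).
  x = 17: rhs = 0, matching y values: 0 (1 points).
  x = 18: rhs = 9, matching y values: 3, 16 (2 points).
Total affine count: 17.
Full point count |E(F_19)| = 17 + 1 = 18.
Hasse bound: |18 − (19+1)| = |-2| = 2 ≤ 2√19 ≈ 8.7178 ✓.


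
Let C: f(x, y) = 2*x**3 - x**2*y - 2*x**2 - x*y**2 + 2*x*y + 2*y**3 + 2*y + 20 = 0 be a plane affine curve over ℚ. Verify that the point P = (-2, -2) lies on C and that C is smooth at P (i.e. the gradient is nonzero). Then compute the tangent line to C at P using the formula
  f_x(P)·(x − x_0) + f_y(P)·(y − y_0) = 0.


Tangent line at P: 16*x + 10*y + 52 = 0.

Step 1: f(-2, -2) = 0, so P lies on C.
Step 2: partial derivatives
  f_x(x, y) = 6*x**2 - 2*x*y - 4*x - y**2 + 2*y, f_y(x, y) = -x**2 - 2*x*y + 2*x + 6*y**2 + 2.
  f_x(P) = 16, f_y(P) = 10 (gradient nonzero, so P is smooth).
Step 3: tangent line at P: 16·(x − -2) + 10·(y − -2) = 0.
Expanding: 16*x + 10*y + 52 = 0.


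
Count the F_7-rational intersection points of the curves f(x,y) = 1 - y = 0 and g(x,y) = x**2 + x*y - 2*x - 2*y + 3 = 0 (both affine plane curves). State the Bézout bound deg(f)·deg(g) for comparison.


Common zeros: {(3, 1), (5, 1)}; count = 2; Bézout bound = 2.

deg(f) = 1, deg(g) = 2, so Bézout bound = 2.
Scan x ∈ F_7. For each x, list the y ∈ F_7 with f(x, y) ≡ 0 and those with g(x, y) ≡ 0 (mod 7); the common zeros in that column are the intersection.
  x = 0: f ≡ 0 at y ∈ {1}; g ≡ 0 at y ∈ {5}; common: ∅.
  x = 1: f ≡ 0 at y ∈ {1}; g ≡ 0 at y ∈ {2}; common: ∅.
  x = 2: f ≡ 0 at y ∈ {1}; g ≡ 0 at y ∈ ∅; common: ∅.
  x = 3: f ≡ 0 at y ∈ {1}; g ≡ 0 at y ∈ {1}; common: {1}.
  x = 4: f ≡ 0 at y ∈ {1}; g ≡ 0 at y ∈ {5}; common: ∅.
  x = 5: f ≡ 0 at y ∈ {1}; g ≡ 0 at y ∈ {1}; common: {1}.
  x = 6: f ≡ 0 at y ∈ {1}; g ≡ 0 at y ∈ {2}; common: ∅.
Collecting: common zeros = {(3, 1), (5, 1)}, so the count is 2.
Comparison with the Bézout bound: 2 ≤ 2 = deg(f)·deg(g), as expected for curves with no common component (the bound is attained).


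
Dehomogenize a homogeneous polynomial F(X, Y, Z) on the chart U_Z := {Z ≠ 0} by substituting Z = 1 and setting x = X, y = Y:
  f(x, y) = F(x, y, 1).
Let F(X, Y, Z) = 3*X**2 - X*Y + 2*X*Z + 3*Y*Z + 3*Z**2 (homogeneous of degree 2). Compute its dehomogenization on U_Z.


f(x, y) = 3*x**2 - x*y + 2*x + 3*y + 3

On U_Z we set Z = 1. Each monomial c·X^i·Y^j·Z^k in F becomes c·x^i·y^j·1^k = c·x^i·y^j.
Substituting Z = 1: F(X, Y, 1) = 3*x**2 - x*y + 2*x + 3*y + 3.
Note: deg(f) ≤ deg(F) = 2; strict inequality happens when F is divisible by Z (lost terms).


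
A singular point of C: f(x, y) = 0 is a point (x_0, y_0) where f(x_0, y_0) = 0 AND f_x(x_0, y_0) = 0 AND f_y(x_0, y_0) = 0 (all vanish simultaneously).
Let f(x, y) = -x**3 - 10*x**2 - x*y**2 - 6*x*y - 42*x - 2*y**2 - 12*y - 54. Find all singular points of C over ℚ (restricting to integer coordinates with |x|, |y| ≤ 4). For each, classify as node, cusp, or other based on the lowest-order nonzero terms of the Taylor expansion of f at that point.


Singular points: {(-3, -3)}; classification: node.

Compute partial derivatives:
  f_x = -3*x**2 - 20*x - y**2 - 6*y - 42.
  f_y = -2*x*y - 6*x - 4*y - 12.
Scan x_0 ∈ {−4, ..., 4}. For each x_0, f_y(x_0, y) is a polynomial in y; find its integer roots y ∈ {−4, ..., 4}, then test f_x and f at those candidates.
  x = -4: f_y(-4, y) = 4*y + 12; vanishes at y ∈ {-3}. (-4, -3): f_x = -1 ≠ 0.
  x = -3: f_y(-3, y) = 2*y + 6; vanishes at y ∈ {-3}. (-3, -3): f_x = 0, f = 0 — SINGULAR.
  x = -2: f_y(-2, y) = 0; vanishes at y ∈ {-4, -3, -2, -1, 0, 1, 2, 3, 4}. (-2, -4): f_x = -6 ≠ 0; (-2, -3): f_x = -5 ≠ 0; (-2, -2): f_x = -6 ≠ 0; (-2, -1): f_x = -9 ≠ 0; (-2, 0): f_x = -14 ≠ 0; (-2, 1): f_x = -21 ≠ 0; (-2, 2): f_x = -30 ≠ 0; (-2, 3): f_x = -41 ≠ 0; (-2, 4): f_x = -54 ≠ 0.
  x = -1: f_y(-1, y) = -2*y - 6; vanishes at y ∈ {-3}. (-1, -3): f_x = -16 ≠ 0.
  x = 0: f_y(0, y) = -4*y - 12; vanishes at y ∈ {-3}. (0, -3): f_x = -33 ≠ 0.
  x = 1: f_y(1, y) = -6*y - 18; vanishes at y ∈ {-3}. (1, -3): f_x = -56 ≠ 0.
  x = 2: f_y(2, y) = -8*y - 24; vanishes at y ∈ {-3}. (2, -3): f_x = -85 ≠ 0.
  x = 3: f_y(3, y) = -10*y - 30; vanishes at y ∈ {-3}. (3, -3): f_x = -120 ≠ 0.
  x = 4: f_y(4, y) = -12*y - 36; vanishes at y ∈ {-3}. (4, -3): f_x = -161 ≠ 0.
Only singular point on the grid: (-3, -3).
Classify: substitute x = -3 + u, y = -3 + v and expand: f = -u**3 - u**2 - u*v**2 + v**2.
No constant or linear terms (consistent with a singular point). Quadratic part: -u**2 + v**2. Cubic part: -u**3 - u*v**2.
The quadratic part v**2 - u**2 = (v − u)(v + u) splits into two distinct linear factors, so there are two distinct tangent lines y − -3 = ±(x − -3) — this is a node (ordinary double point).
Classification: node.


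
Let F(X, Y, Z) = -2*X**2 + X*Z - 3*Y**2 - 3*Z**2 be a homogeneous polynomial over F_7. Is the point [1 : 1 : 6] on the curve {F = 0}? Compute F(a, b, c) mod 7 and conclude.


F(1,1,6) ≡ 5 (mod 7); P is NOT on the curve.

Evaluate F(1, 1, 6) term-by-term (mod 7).
  -2*X**2 ↦ -2·1·1·1 = -2
  X*Z ↦ 1·1·1·6 = 6
  -3*Y**2 ↦ -3·1·1·1 = -3
  -3*Z**2 ↦ -3·1·1·36 = -108
Sum: F(1, 1, 6) = (-2) + (6) + (-3) + (-108) = -107.
Reducing mod 7: -107 ≡ 5 (mod 7).
Since F(a, b, c) ≡ 5 ≠ 0 (mod 7), P does NOT lie on the curve.


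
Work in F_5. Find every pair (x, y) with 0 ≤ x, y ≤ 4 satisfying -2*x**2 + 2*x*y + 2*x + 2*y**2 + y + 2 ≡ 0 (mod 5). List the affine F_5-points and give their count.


Affine F_5-points: {(0, 1), (2, 1), (2, 4), (3, 0), (3, 4)}; count = 5.

For each of the 25 pairs (x, y) ∈ F_5², evaluate f(x, y) mod 5. Record the zeros.
  x = 0: [0↦2, 1↦0, 2↦2, 3↦3, 4↦3]  zeros at y ∈ {1}
  x = 1: [0↦2, 1↦2, 2↦1, 3↦4, 4↦1]  zeros at y ∈ ∅
  x = 2: [0↦3, 1↦0, 2↦1, 3↦1, 4↦0]  zeros at y ∈ {1, 4}
  x = 3: [0↦0, 1↦4, 2↦2, 3↦4, 4↦0]  zeros at y ∈ {0, 4}
  x = 4: [0↦3, 1↦4, 2↦4, 3↦3, 4↦1]  zeros at y ∈ ∅
Collecting zeros: affine points = {(0, 1), (2, 1), (2, 4), (3, 0), (3, 4)}.
Total count |C(F_5)_aff| = 5.


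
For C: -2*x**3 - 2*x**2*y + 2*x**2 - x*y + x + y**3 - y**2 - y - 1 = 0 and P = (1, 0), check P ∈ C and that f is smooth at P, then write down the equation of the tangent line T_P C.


Tangent line at P: -x - 4*y + 1 = 0.

Step 1: f(1, 0) = 0, so P lies on C.
Step 2: partial derivatives
  f_x(x, y) = -6*x**2 - 4*x*y + 4*x - y + 1, f_y(x, y) = -2*x**2 - x + 3*y**2 - 2*y - 1.
  f_x(P) = -1, f_y(P) = -4 (gradient nonzero, so P is smooth).
Step 3: tangent line at P: -1·(x − 1) + -4·(y − 0) = 0.
Expanding: -x - 4*y + 1 = 0.


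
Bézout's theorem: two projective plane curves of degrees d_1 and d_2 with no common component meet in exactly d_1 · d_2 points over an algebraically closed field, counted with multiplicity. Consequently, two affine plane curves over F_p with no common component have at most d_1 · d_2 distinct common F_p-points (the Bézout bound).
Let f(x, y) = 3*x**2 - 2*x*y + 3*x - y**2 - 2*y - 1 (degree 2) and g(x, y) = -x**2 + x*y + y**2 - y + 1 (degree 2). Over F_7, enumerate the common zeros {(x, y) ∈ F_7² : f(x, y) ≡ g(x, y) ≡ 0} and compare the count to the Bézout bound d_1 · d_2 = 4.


Common zeros: ∅; count = 0; Bézout bound = 4.

deg(f) = 2, deg(g) = 2, so Bézout bound = 4.
Scan x ∈ F_7. For each x, list the y ∈ F_7 with f(x, y) ≡ 0 and those with g(x, y) ≡ 0 (mod 7); the common zeros in that column are the intersection.
  x = 0: f ≡ 0 at y ∈ {6}; g ≡ 0 at y ∈ {3, 5}; common: ∅.
  x = 1: f ≡ 0 at y ∈ {1, 2}; g ≡ 0 at y ∈ {0}; common: ∅.
  x = 2: f ≡ 0 at y ∈ ∅; g ≡ 0 at y ∈ ∅; common: ∅.
  x = 3: f ≡ 0 at y ∈ {0, 6}; g ≡ 0 at y ∈ {2, 3}; common: ∅.
  x = 4: f ≡ 0 at y ∈ {2}; g ≡ 0 at y ∈ ∅; common: ∅.
  x = 5: f ≡ 0 at y ∈ ∅; g ≡ 0 at y ∈ {5}; common: ∅.
  x = 6: f ≡ 0 at y ∈ ∅; g ≡ 0 at y ∈ {0, 2}; common: ∅.
Collecting: common zeros = ∅, so the count is 0.
Comparison with the Bézout bound: 0 ≤ 4 = deg(f)·deg(g), as expected for curves with no common component (the affine F_7-count falls short of the bound because intersections may lie at infinity, over extension fields, or carry multiplicity).


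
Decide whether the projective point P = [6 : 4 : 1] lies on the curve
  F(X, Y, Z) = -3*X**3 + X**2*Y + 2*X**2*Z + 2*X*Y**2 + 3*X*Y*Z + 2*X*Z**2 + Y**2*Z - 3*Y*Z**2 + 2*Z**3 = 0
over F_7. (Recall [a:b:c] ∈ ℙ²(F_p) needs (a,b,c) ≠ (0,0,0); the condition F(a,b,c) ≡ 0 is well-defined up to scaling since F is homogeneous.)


F(6,4,1) ≡ 4 (mod 7); P is NOT on the curve.

Evaluate F(6, 4, 1) term-by-term (mod 7).
  -3*X**3 ↦ -3·216·1·1 = -648
  X**2*Y ↦ 1·36·4·1 = 144
  2*X**2*Z ↦ 2·36·1·1 = 72
  2*X*Y**2 ↦ 2·6·16·1 = 192
  3*X*Y*Z ↦ 3·6·4·1 = 72
  2*X*Z**2 ↦ 2·6·1·1 = 12
  Y**2*Z ↦ 1·1·16·1 = 16
  -3*Y*Z**2 ↦ -3·1·4·1 = -12
  2*Z**3 ↦ 2·1·1·1 = 2
Sum: F(6, 4, 1) = (-648) + (144) + (72) + (192) + (72) + (12) + (16) + (-12) + (2) = -150.
Reducing mod 7: -150 ≡ 4 (mod 7).
Since F(a, b, c) ≡ 4 ≠ 0 (mod 7), P does NOT lie on the curve.


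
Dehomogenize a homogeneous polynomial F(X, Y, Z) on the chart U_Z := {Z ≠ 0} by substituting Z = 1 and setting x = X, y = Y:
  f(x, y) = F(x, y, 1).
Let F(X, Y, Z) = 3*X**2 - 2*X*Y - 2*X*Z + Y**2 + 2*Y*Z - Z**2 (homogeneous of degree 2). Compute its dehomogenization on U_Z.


f(x, y) = 3*x**2 - 2*x*y - 2*x + y**2 + 2*y - 1

On U_Z we set Z = 1. Each monomial c·X^i·Y^j·Z^k in F becomes c·x^i·y^j·1^k = c·x^i·y^j.
Substituting Z = 1: F(X, Y, 1) = 3*x**2 - 2*x*y - 2*x + y**2 + 2*y - 1.
Note: deg(f) ≤ deg(F) = 2; strict inequality happens when F is divisible by Z (lost terms).


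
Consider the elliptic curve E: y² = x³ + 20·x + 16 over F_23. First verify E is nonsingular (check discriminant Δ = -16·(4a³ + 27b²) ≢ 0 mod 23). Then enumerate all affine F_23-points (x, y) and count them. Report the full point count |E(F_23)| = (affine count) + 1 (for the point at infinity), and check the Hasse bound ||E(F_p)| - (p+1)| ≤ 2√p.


Affine points = {(0, 4), (0, 19), (2, 8), (2, 15), (7, 4), (7, 19), (11, 7), (11, 16), (12, 11), (12, 12), (13, 9), (13, 14), (14, 2), (14, 21), (16, 4), (16, 19), (17, 5), (17, 18), (22, 8), (22, 15)}; affine count = 20; |E(F_23)| = 21.

Discriminant check: Δ ∝ 4a³ + 27b² = 4·20³ + 27·16² = 4·8000 + 27·256 ≡ 19 (mod 23). Nonzero ⇒ E is nonsingular.
For each x ∈ F_23, compute rhs = x³ + 20·x + 16 mod 23, then count y ∈ F_23 with y² ≡ rhs.
  x = 0: rhs = 16, matching y values: 4, 19 (2 points).
  x = 1: rhs = 14, matching y values: none (0 points).
  x = 2: rhs = 18, matching y values: 8, 15 (2 points).
  x = 3: rhs = 11, matching y values: none (0 points).
  x = 4: rhs = 22, matching y values: none (0 points).
  x = 5: rhs = 11, matching y values: none (0 points).
  x = 6: rhs = 7, matching y values: none (0 points).
  x = 7: rhs = 16, matching y values: 4, 19 (2 points).
  x = 8: rhs = 21, matching y values: none (0 points).
  x = 9: rhs = 5, matching y values: none (0 points).
  x = 10: rhs = 20, matching y values: none (0 points).
  x = 11: rhs = 3, matching y values: 7, 16 (2 points).
  x = 12: rhs = 6, matching y values: 11, 12 (2 points).
  x = 13: rhs = 12, matching y values: 9, 14 (2 points).
  x = 14: rhs = 4, matching y values: 2, 21 (2 points).
  x = 15: rhs = 11, matching y values: none (0 points).
  x = 16: rhs = 16, matching y values: 4, 19 (2 points).
  x = 17: rhs = 2, matching y values: 5, 18 (2 points).
  x = 18: rhs = 21, matching y values: none (0 points).
  x = 19: rhs = 10, matching y values: none (0 points).
  x = 20: rhs = 21, matching y values: none (0 points).
  x = 21: rhs = 14, matching y values: none (0 points).
  x = 22: rhs = 18, matching y values: 8, 15 (2 points).
Total affine count: 20.
Full point count |E(F_23)| = 20 + 1 = 21.
Hasse bound: |21 − (23+1)| = |-3| = 3 ≤ 2√23 ≈ 9.5917 ✓.


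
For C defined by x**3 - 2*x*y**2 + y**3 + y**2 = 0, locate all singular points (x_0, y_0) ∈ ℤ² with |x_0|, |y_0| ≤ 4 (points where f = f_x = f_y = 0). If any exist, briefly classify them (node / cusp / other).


Singular points: {(0, 0)}; classification: cusp.

Compute partial derivatives:
  f_x = 3*x**2 - 2*y**2.
  f_y = -4*x*y + 3*y**2 + 2*y.
Scan x_0 ∈ {−4, ..., 4}. For each x_0, f_y(x_0, y) is a polynomial in y; find its integer roots y ∈ {−4, ..., 4}, then test f_x and f at those candidates.
  x = -4: f_y(-4, y) = 3*y**2 + 18*y; vanishes at y ∈ {0}. (-4, 0): f_x = 48 ≠ 0.
  x = -3: f_y(-3, y) = 3*y**2 + 14*y; vanishes at y ∈ {0}. (-3, 0): f_x = 27 ≠ 0.
  x = -2: f_y(-2, y) = 3*y**2 + 10*y; vanishes at y ∈ {0}. (-2, 0): f_x = 12 ≠ 0.
  x = -1: f_y(-1, y) = 3*y**2 + 6*y; vanishes at y ∈ {-2, 0}. (-1, -2): f_x = -5 ≠ 0; (-1, 0): f_x = 3 ≠ 0.
  x = 0: f_y(0, y) = 3*y**2 + 2*y; vanishes at y ∈ {0}. (0, 0): f_x = 0, f = 0 — SINGULAR.
  x = 1: f_y(1, y) = 3*y**2 - 2*y; vanishes at y ∈ {0}. (1, 0): f_x = 3 ≠ 0.
  x = 2: f_y(2, y) = 3*y**2 - 6*y; vanishes at y ∈ {0, 2}. (2, 0): f_x = 12 ≠ 0; (2, 2): f_x = 4 ≠ 0.
  x = 3: f_y(3, y) = 3*y**2 - 10*y; vanishes at y ∈ {0}. (3, 0): f_x = 27 ≠ 0.
  x = 4: f_y(4, y) = 3*y**2 - 14*y; vanishes at y ∈ {0}. (4, 0): f_x = 48 ≠ 0.
Only singular point on the grid: (0, 0).
Classify: substitute x = 0 + u, y = 0 + v and expand: f = u**3 - 2*u*v**2 + v**3 + v**2.
No constant or linear terms (consistent with a singular point). Quadratic part: v**2. Cubic part: u**3 - 2*u*v**2 + v**3.
The quadratic part v**2 is a perfect square, so there is a single (double) tangent line v = 0, i.e. y = 0. Restricting the cubic part to that line (v = 0) leaves u**3 ≠ 0, so f is not divisible by v and the branch is v² ≈ -u**3 to lowest order — this is a cusp.
Classification: cusp.


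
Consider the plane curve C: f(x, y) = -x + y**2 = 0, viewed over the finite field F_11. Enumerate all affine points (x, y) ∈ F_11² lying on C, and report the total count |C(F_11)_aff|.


Affine F_11-points: {(0, 0), (1, 1), (1, 10), (3, 5), (3, 6), (4, 2), (4, 9), (5, 4), (5, 7), (9, 3), (9, 8)}; count = 11.

For each of the 121 pairs (x, y) ∈ F_11², evaluate f(x, y) mod 11. Record the zeros.
  x = 0: [0↦0, 1↦1, 2↦4, 3↦9, 4↦5, 5↦3, 6↦3, 7↦5, 8↦9, 9↦4, 10↦1]  zeros at y ∈ {0}
  x = 1: [0↦10, 1↦0, 2↦3, 3↦8, 4↦4, 5↦2, 6↦2, 7↦4, 8↦8, 9↦3, 10↦0]  zeros at y ∈ {1, 10}
  x = 2: [0↦9, 1↦10, 2↦2, 3↦7, 4↦3, 5↦1, 6↦1, 7↦3, 8↦7, 9↦2, 10↦10]  zeros at y ∈ ∅
  x = 3: [0↦8, 1↦9, 2↦1, 3↦6, 4↦2, 5↦0, 6↦0, 7↦2, 8↦6, 9↦1, 10↦9]  zeros at y ∈ {5, 6}
  x = 4: [0↦7, 1↦8, 2↦0, 3↦5, 4↦1, 5↦10, 6↦10, 7↦1, 8↦5, 9↦0, 10↦8]  zeros at y ∈ {2, 9}
  x = 5: [0↦6, 1↦7, 2↦10, 3↦4, 4↦0, 5↦9, 6↦9, 7↦0, 8↦4, 9↦10, 10↦7]  zeros at y ∈ {4, 7}
  x = 6: [0↦5, 1↦6, 2↦9, 3↦3, 4↦10, 5↦8, 6↦8, 7↦10, 8↦3, 9↦9, 10↦6]  zeros at y ∈ ∅
  x = 7: [0↦4, 1↦5, 2↦8, 3↦2, 4↦9, 5↦7, 6↦7, 7↦9, 8↦2, 9↦8, 10↦5]  zeros at y ∈ ∅
  x = 8: [0↦3, 1↦4, 2↦7, 3↦1, 4↦8, 5↦6, 6↦6, 7↦8, 8↦1, 9↦7, 10↦4]  zeros at y ∈ ∅
  x = 9: [0↦2, 1↦3, 2↦6, 3↦0, 4↦7, 5↦5, 6↦5, 7↦7, 8↦0, 9↦6, 10↦3]  zeros at y ∈ {3, 8}
  x = 10: [0↦1, 1↦2, 2↦5, 3↦10, 4↦6, 5↦4, 6↦4, 7↦6, 8↦10, 9↦5, 10↦2]  zeros at y ∈ ∅
Collecting zeros: affine points = {(0, 0), (1, 1), (1, 10), (3, 5), (3, 6), (4, 2), (4, 9), (5, 4), (5, 7), (9, 3), (9, 8)}.
Total count |C(F_11)_aff| = 11.


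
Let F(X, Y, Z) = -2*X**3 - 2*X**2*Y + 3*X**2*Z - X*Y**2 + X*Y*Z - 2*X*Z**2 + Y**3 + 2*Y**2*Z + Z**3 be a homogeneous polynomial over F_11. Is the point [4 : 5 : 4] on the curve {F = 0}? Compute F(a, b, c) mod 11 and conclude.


F(4,5,4) ≡ 2 (mod 11); P is NOT on the curve.

Evaluate F(4, 5, 4) term-by-term (mod 11).
  -2*X**3 ↦ -2·64·1·1 = -128
  -2*X**2*Y ↦ -2·16·5·1 = -160
  3*X**2*Z ↦ 3·16·1·4 = 192
  -X*Y**2 ↦ -1·4·25·1 = -100
  X*Y*Z ↦ 1·4·5·4 = 80
  -2*X*Z**2 ↦ -2·4·1·16 = -128
  Y**3 ↦ 1·1·125·1 = 125
  2*Y**2*Z ↦ 2·1·25·4 = 200
  Z**3 ↦ 1·1·1·64 = 64
Sum: F(4, 5, 4) = (-128) + (-160) + (192) + (-100) + (80) + (-128) + (125) + (200) + (64) = 145.
Reducing mod 11: 145 ≡ 2 (mod 11).
Since F(a, b, c) ≡ 2 ≠ 0 (mod 11), P does NOT lie on the curve.


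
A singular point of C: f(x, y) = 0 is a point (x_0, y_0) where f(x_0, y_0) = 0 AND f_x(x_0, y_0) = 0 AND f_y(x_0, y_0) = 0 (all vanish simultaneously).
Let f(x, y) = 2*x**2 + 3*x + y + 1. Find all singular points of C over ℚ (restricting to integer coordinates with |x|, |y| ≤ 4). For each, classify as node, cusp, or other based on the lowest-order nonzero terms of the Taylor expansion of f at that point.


No singular points in the scanned grid; C is smooth there.

Compute partial derivatives:
  f_x = 4*x + 3.
  f_y = 1.
f_y = 1 is a nonzero constant, so f_y never vanishes: no point (x, y) can satisfy f = f_x = f_y = 0. In particular no (x, y) ∈ {−4, ..., 4}² is singular; the curve is smooth.


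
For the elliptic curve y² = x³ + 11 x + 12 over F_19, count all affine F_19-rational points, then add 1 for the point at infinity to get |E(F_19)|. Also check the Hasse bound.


Affine points = {(1, 9), (1, 10), (2, 2), (2, 17), (4, 5), (4, 14), (6, 3), (6, 16), (8, 2), (8, 17), (9, 2), (9, 17), (10, 1), (10, 18), (11, 1), (11, 18), (16, 3), (16, 16), (17, 1), (17, 18), (18, 0)}; affine count = 21; |E(F_19)| = 22.

Discriminant check: Δ ∝ 4a³ + 27b² = 4·11³ + 27·12² = 4·1331 + 27·144 ≡ 16 (mod 19). Nonzero ⇒ E is nonsingular.
For each x ∈ F_19, compute rhs = x³ + 11·x + 12 mod 19, then count y ∈ F_19 with y² ≡ rhs.
  x = 0: rhs = 12, matching y values: none (0 points).
  x = 1: rhs = 5, matching y values: 9, 10 (2 points).
  x = 2: rhs = 4, matching y values: 2, 17 (2 points).
  x = 3: rhs = 15, matching y values: none (0 points).
  x = 4: rhs = 6, matching y values: 5, 14 (2 points).
  x = 5: rhs = 2, matching y values: none (0 points).
  x = 6: rhs = 9, matching y values: 3, 16 (2 points).
  x = 7: rhs = 14, matching y values: none (0 points).
  x = 8: rhs = 4, matching y values: 2, 17 (2 points).
  x = 9: rhs = 4, matching y values: 2, 17 (2 points).
  x = 10: rhs = 1, matching y values: 1, 18 (2 points).
  x = 11: rhs = 1, matching y values: 1, 18 (2 points).
  x = 12: rhs = 10, matching y values: none (0 points).
  x = 13: rhs = 15, matching y values: none (0 points).
  x = 14: rhs = 3, matching y values: none (0 points).
  x = 15: rhs = 18, matching y values: none (0 points).
  x = 16: rhs = 9, matching y values: 3, 16 (2 points).
  x = 17: rhs = 1, matching y values: 1, 18 (2 points).
  x = 18: rhs = 0, matching y values: 0 (1 points).
Total affine count: 21.
Full point count |E(F_19)| = 21 + 1 = 22.
Hasse bound: |22 − (19+1)| = |2| = 2 ≤ 2√19 ≈ 8.7178 ✓.


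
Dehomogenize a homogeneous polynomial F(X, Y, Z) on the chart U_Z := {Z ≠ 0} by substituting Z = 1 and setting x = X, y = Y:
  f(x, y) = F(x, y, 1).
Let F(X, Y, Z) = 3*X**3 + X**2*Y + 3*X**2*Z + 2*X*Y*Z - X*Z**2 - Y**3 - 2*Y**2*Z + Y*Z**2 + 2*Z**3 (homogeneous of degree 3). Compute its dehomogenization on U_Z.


f(x, y) = 3*x**3 + x**2*y + 3*x**2 + 2*x*y - x - y**3 - 2*y**2 + y + 2

On U_Z we set Z = 1. Each monomial c·X^i·Y^j·Z^k in F becomes c·x^i·y^j·1^k = c·x^i·y^j.
Substituting Z = 1: F(X, Y, 1) = 3*x**3 + x**2*y + 3*x**2 + 2*x*y - x - y**3 - 2*y**2 + y + 2.
Note: deg(f) ≤ deg(F) = 3; strict inequality happens when F is divisible by Z (lost terms).


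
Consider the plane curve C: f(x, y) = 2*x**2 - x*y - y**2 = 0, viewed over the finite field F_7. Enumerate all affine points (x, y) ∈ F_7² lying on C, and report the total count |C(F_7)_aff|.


Affine F_7-points: {(0, 0), (1, 1), (1, 5), (2, 2), (2, 3), (3, 1), (3, 3), (4, 4), (4, 6), (5, 4), (5, 5), (6, 2), (6, 6)}; count = 13.

For each of the 49 pairs (x, y) ∈ F_7², evaluate f(x, y) mod 7. Record the zeros.
  x = 0: [0↦0, 1↦6, 2↦3, 3↦5, 4↦5, 5↦3, 6↦6]  zeros at y ∈ {0}
  x = 1: [0↦2, 1↦0, 2↦3, 3↦4, 4↦3, 5↦0, 6↦2]  zeros at y ∈ {1, 5}
  x = 2: [0↦1, 1↦5, 2↦0, 3↦0, 4↦5, 5↦1, 6↦2]  zeros at y ∈ {2, 3}
  x = 3: [0↦4, 1↦0, 2↦1, 3↦0, 4↦4, 5↦6, 6↦6]  zeros at y ∈ {1, 3}
  x = 4: [0↦4, 1↦6, 2↦6, 3↦4, 4↦0, 5↦1, 6↦0]  zeros at y ∈ {4, 6}
  x = 5: [0↦1, 1↦2, 2↦1, 3↦5, 4↦0, 5↦0, 6↦5]  zeros at y ∈ {4, 5}
  x = 6: [0↦2, 1↦2, 2↦0, 3↦3, 4↦4, 5↦3, 6↦0]  zeros at y ∈ {2, 6}
Collecting zeros: affine points = {(0, 0), (1, 1), (1, 5), (2, 2), (2, 3), (3, 1), (3, 3), (4, 4), (4, 6), (5, 4), (5, 5), (6, 2), (6, 6)}.
Total count |C(F_7)_aff| = 13.


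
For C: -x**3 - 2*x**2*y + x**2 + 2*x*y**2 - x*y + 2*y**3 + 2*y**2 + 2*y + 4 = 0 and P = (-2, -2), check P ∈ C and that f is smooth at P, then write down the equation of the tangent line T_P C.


Tangent line at P: -22*x + 28*y + 12 = 0.

Step 1: f(-2, -2) = 0, so P lies on C.
Step 2: partial derivatives
  f_x(x, y) = -3*x**2 - 4*x*y + 2*x + 2*y**2 - y, f_y(x, y) = -2*x**2 + 4*x*y - x + 6*y**2 + 4*y + 2.
  f_x(P) = -22, f_y(P) = 28 (gradient nonzero, so P is smooth).
Step 3: tangent line at P: -22·(x − -2) + 28·(y − -2) = 0.
Expanding: -22*x + 28*y + 12 = 0.


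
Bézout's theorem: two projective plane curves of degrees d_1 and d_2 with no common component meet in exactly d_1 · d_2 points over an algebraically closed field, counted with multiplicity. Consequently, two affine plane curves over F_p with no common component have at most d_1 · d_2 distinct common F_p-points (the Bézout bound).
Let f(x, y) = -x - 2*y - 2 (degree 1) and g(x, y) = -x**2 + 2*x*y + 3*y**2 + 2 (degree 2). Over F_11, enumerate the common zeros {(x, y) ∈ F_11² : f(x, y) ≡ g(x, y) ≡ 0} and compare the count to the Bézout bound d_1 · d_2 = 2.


Common zeros: {(4, 8), (10, 5)}; count = 2; Bézout bound = 2.

deg(f) = 1, deg(g) = 2, so Bézout bound = 2.
Scan x ∈ F_11. For each x, list the y ∈ F_11 with f(x, y) ≡ 0 and those with g(x, y) ≡ 0 (mod 11); the common zeros in that column are the intersection.
  x = 0: f ≡ 0 at y ∈ {10}; g ≡ 0 at y ∈ {5, 6}; common: ∅.
  x = 1: f ≡ 0 at y ∈ {4}; g ≡ 0 at y ∈ {6, 8}; common: ∅.
  x = 2: f ≡ 0 at y ∈ {9}; g ≡ 0 at y ∈ ∅; common: ∅.
  x = 3: f ≡ 0 at y ∈ {3}; g ≡ 0 at y ∈ ∅; common: ∅.
  x = 4: f ≡ 0 at y ∈ {8}; g ≡ 0 at y ∈ {4, 8}; common: {8}.
  x = 5: f ≡ 0 at y ∈ {2}; g ≡ 0 at y ∈ ∅; common: ∅.
  x = 6: f ≡ 0 at y ∈ {7}; g ≡ 0 at y ∈ ∅; common: ∅.
  x = 7: f ≡ 0 at y ∈ {1}; g ≡ 0 at y ∈ {3, 7}; common: ∅.
  x = 8: f ≡ 0 at y ∈ {6}; g ≡ 0 at y ∈ ∅; common: ∅.
  x = 9: f ≡ 0 at y ∈ {0}; g ≡ 0 at y ∈ ∅; common: ∅.
  x = 10: f ≡ 0 at y ∈ {5}; g ≡ 0 at y ∈ {3, 5}; common: {5}.
Collecting: common zeros = {(4, 8), (10, 5)}, so the count is 2.
Comparison with the Bézout bound: 2 ≤ 2 = deg(f)·deg(g), as expected for curves with no common component (the bound is attained).


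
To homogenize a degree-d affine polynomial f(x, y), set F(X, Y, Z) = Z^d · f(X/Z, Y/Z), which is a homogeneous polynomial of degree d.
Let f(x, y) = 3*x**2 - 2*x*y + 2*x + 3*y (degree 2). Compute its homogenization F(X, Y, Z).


F(X, Y, Z) = 3*X**2 - 2*X*Y + 2*X*Z + 3*Y*Z

deg(f) = 2.
Substitute x = X/Z, y = Y/Z into f, then multiply by Z^2.
  monomial 3·x^2·y^0 ↦ 3·X^2·Y^0·Z^0.
  monomial -2·x^1·y^1 ↦ -2·X^1·Y^1·Z^0.
  monomial 2·x^1·y^0 ↦ 2·X^1·Y^0·Z^1.
  monomial 3·x^0·y^1 ↦ 3·X^0·Y^1·Z^1.
Collecting: F(X, Y, Z) = 3*X**2 - 2*X*Y + 2*X*Z + 3*Y*Z.


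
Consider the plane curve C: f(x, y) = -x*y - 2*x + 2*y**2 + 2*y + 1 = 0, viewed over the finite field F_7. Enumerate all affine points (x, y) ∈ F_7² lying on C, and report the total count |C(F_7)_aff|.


Affine F_7-points: {(1, 4), (1, 6), (4, 0), (4, 1), (5, 2), (5, 3)}; count = 6.

For each of the 49 pairs (x, y) ∈ F_7², evaluate f(x, y) mod 7. Record the zeros.
  x = 0: [0↦1, 1↦5, 2↦6, 3↦4, 4↦6, 5↦5, 6↦1]  zeros at y ∈ ∅
  x = 1: [0↦6, 1↦2, 2↦2, 3↦6, 4↦0, 5↦5, 6↦0]  zeros at y ∈ {4, 6}
  x = 2: [0↦4, 1↦6, 2↦5, 3↦1, 4↦1, 5↦5, 6↦6]  zeros at y ∈ ∅
  x = 3: [0↦2, 1↦3, 2↦1, 3↦3, 4↦2, 5↦5, 6↦5]  zeros at y ∈ ∅
  x = 4: [0↦0, 1↦0, 2↦4, 3↦5, 4↦3, 5↦5, 6↦4]  zeros at y ∈ {0, 1}
  x = 5: [0↦5, 1↦4, 2↦0, 3↦0, 4↦4, 5↦5, 6↦3]  zeros at y ∈ {2, 3}
  x = 6: [0↦3, 1↦1, 2↦3, 3↦2, 4↦5, 5↦5, 6↦2]  zeros at y ∈ ∅
Collecting zeros: affine points = {(1, 4), (1, 6), (4, 0), (4, 1), (5, 2), (5, 3)}.
Total count |C(F_7)_aff| = 6.


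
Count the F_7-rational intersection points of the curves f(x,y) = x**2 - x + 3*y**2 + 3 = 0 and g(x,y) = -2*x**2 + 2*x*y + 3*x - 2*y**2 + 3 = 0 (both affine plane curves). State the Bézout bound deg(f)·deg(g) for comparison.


Common zeros: ∅; count = 0; Bézout bound = 4.

deg(f) = 2, deg(g) = 2, so Bézout bound = 4.
Scan x ∈ F_7. For each x, list the y ∈ F_7 with f(x, y) ≡ 0 and those with g(x, y) ≡ 0 (mod 7); the common zeros in that column are the intersection.
  x = 0: f ≡ 0 at y ∈ ∅; g ≡ 0 at y ∈ ∅; common: ∅.
  x = 1: f ≡ 0 at y ∈ ∅; g ≡ 0 at y ∈ {2, 6}; common: ∅.
  x = 2: f ≡ 0 at y ∈ ∅; g ≡ 0 at y ∈ ∅; common: ∅.
  x = 3: f ≡ 0 at y ∈ {2, 5}; g ≡ 0 at y ∈ {4, 6}; common: ∅.
  x = 4: f ≡ 0 at y ∈ {3, 4}; g ≡ 0 at y ∈ ∅; common: ∅.
  x = 5: f ≡ 0 at y ∈ {2, 5}; g ≡ 0 at y ∈ ∅; common: ∅.
  x = 6: f ≡ 0 at y ∈ ∅; g ≡ 0 at y ∈ {2, 4}; common: ∅.
Collecting: common zeros = ∅, so the count is 0.
Comparison with the Bézout bound: 0 ≤ 4 = deg(f)·deg(g), as expected for curves with no common component (the affine F_7-count falls short of the bound because intersections may lie at infinity, over extension fields, or carry multiplicity).


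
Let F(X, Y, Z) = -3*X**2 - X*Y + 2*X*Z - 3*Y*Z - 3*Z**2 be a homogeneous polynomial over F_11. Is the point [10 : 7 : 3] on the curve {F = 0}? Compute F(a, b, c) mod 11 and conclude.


F(10,7,3) ≡ 7 (mod 11); P is NOT on the curve.

Evaluate F(10, 7, 3) term-by-term (mod 11).
  -3*X**2 ↦ -3·100·1·1 = -300
  -X*Y ↦ -1·10·7·1 = -70
  2*X*Z ↦ 2·10·1·3 = 60
  -3*Y*Z ↦ -3·1·7·3 = -63
  -3*Z**2 ↦ -3·1·1·9 = -27
Sum: F(10, 7, 3) = (-300) + (-70) + (60) + (-63) + (-27) = -400.
Reducing mod 11: -400 ≡ 7 (mod 11).
Since F(a, b, c) ≡ 7 ≠ 0 (mod 11), P does NOT lie on the curve.


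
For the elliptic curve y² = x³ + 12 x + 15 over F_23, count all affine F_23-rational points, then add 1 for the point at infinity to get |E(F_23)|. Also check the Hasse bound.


Affine points = {(2, 1), (2, 22), (3, 3), (3, 20), (4, 9), (4, 14), (5, 4), (5, 19), (6, 2), (6, 21), (8, 5), (8, 18), (9, 1), (9, 22), (10, 10), (10, 13), (11, 11), (11, 12), (12, 1), (12, 22), (14, 11), (14, 12), (16, 5), (16, 18), (17, 7), (17, 16), (19, 8), (19, 15), (21, 11), (21, 12), (22, 5), (22, 18)}; affine count = 32; |E(F_23)| = 33.

Discriminant check: Δ ∝ 4a³ + 27b² = 4·12³ + 27·15² = 4·1728 + 27·225 ≡ 15 (mod 23). Nonzero ⇒ E is nonsingular.
For each x ∈ F_23, compute rhs = x³ + 12·x + 15 mod 23, then count y ∈ F_23 with y² ≡ rhs.
  x = 0: rhs = 15, matching y values: none (0 points).
  x = 1: rhs = 5, matching y values: none (0 points).
  x = 2: rhs = 1, matching y values: 1, 22 (2 points).
  x = 3: rhs = 9, matching y values: 3, 20 (2 points).
  x = 4: rhs = 12, matching y values: 9, 14 (2 points).
  x = 5: rhs = 16, matching y values: 4, 19 (2 points).
  x = 6: rhs = 4, matching y values: 2, 21 (2 points).
  x = 7: rhs = 5, matching y values: none (0 points).
  x = 8: rhs = 2, matching y values: 5, 18 (2 points).
  x = 9: rhs = 1, matching y values: 1, 22 (2 points).
  x = 10: rhs = 8, matching y values: 10, 13 (2 points).
  x = 11: rhs = 6, matching y values: 11, 12 (2 points).
  x = 12: rhs = 1, matching y values: 1, 22 (2 points).
  x = 13: rhs = 22, matching y values: none (0 points).
  x = 14: rhs = 6, matching y values: 11, 12 (2 points).
  x = 15: rhs = 5, matching y values: none (0 points).
  x = 16: rhs = 2, matching y values: 5, 18 (2 points).
  x = 17: rhs = 3, matching y values: 7, 16 (2 points).
  x = 18: rhs = 14, matching y values: none (0 points).
  x = 19: rhs = 18, matching y values: 8, 15 (2 points).
  x = 20: rhs = 21, matching y values: none (0 points).
  x = 21: rhs = 6, matching y values: 11, 12 (2 points).
  x = 22: rhs = 2, matching y values: 5, 18 (2 points).
Total affine count: 32.
Full point count |E(F_23)| = 32 + 1 = 33.
Hasse bound: |33 − (23+1)| = |9| = 9 ≤ 2√23 ≈ 9.5917 ✓.


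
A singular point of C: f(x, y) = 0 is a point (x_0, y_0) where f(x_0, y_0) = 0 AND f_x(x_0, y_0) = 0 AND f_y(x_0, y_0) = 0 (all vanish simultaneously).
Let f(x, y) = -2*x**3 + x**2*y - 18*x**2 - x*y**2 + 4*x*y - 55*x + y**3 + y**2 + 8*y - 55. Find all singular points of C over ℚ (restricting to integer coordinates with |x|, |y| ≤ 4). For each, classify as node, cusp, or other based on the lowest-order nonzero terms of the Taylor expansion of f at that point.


Singular points: {(-3, -1)}; classification: node.

Compute partial derivatives:
  f_x = -6*x**2 + 2*x*y - 36*x - y**2 + 4*y - 55.
  f_y = x**2 - 2*x*y + 4*x + 3*y**2 + 2*y + 8.
Scan x_0 ∈ {−4, ..., 4}. For each x_0, f_y(x_0, y) is a polynomial in y; find its integer roots y ∈ {−4, ..., 4}, then test f_x and f at those candidates.
  x = -4: f_y(-4, y) = 3*y**2 + 10*y + 8; vanishes at y ∈ {-2}. (-4, -2): f_x = -3 ≠ 0.
  x = -3: f_y(-3, y) = 3*y**2 + 8*y + 5; vanishes at y ∈ {-1}. (-3, -1): f_x = 0, f = 0 — SINGULAR.
  x = -2: f_y(-2, y) = 3*y**2 + 6*y + 4; no integer root y with |y| ≤ 4.
  x = -1: f_y(-1, y) = 3*y**2 + 4*y + 5; no integer root y with |y| ≤ 4.
  x = 0: f_y(0, y) = 3*y**2 + 2*y + 8; no integer root y with |y| ≤ 4.
  x = 1: f_y(1, y) = 3*y**2 + 13; no integer root y with |y| ≤ 4.
  x = 2: f_y(2, y) = 3*y**2 - 2*y + 20; no integer root y with |y| ≤ 4.
  x = 3: f_y(3, y) = 3*y**2 - 4*y + 29; no integer root y with |y| ≤ 4.
  x = 4: f_y(4, y) = 3*y**2 - 6*y + 40; no integer root y with |y| ≤ 4.
Only singular point on the grid: (-3, -1).
Classify: substitute x = -3 + u, y = -1 + v and expand: f = -2*u**3 + u**2*v - u**2 - u*v**2 + v**3 + v**2.
No constant or linear terms (consistent with a singular point). Quadratic part: -u**2 + v**2. Cubic part: -2*u**3 + u**2*v - u*v**2 + v**3.
The quadratic part v**2 - u**2 = (v − u)(v + u) splits into two distinct linear factors, so there are two distinct tangent lines y − -1 = ±(x − -3) — this is a node (ordinary double point).
Classification: node.


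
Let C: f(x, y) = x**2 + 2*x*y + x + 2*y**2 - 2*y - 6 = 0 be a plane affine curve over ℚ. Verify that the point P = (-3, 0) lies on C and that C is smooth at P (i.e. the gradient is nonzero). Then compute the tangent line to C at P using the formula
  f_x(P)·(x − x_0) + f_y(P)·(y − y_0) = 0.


Tangent line at P: -5*x - 8*y - 15 = 0.

Step 1: f(-3, 0) = 0, so P lies on C.
Step 2: partial derivatives
  f_x(x, y) = 2*x + 2*y + 1, f_y(x, y) = 2*x + 4*y - 2.
  f_x(P) = -5, f_y(P) = -8 (gradient nonzero, so P is smooth).
Step 3: tangent line at P: -5·(x − -3) + -8·(y − 0) = 0.
Expanding: -5*x - 8*y - 15 = 0.


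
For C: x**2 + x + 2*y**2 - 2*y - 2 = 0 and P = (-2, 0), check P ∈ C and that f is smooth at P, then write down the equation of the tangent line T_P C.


Tangent line at P: -3*x - 2*y - 6 = 0.

Step 1: f(-2, 0) = 0, so P lies on C.
Step 2: partial derivatives
  f_x(x, y) = 2*x + 1, f_y(x, y) = 4*y - 2.
  f_x(P) = -3, f_y(P) = -2 (gradient nonzero, so P is smooth).
Step 3: tangent line at P: -3·(x − -2) + -2·(y − 0) = 0.
Expanding: -3*x - 2*y - 6 = 0.


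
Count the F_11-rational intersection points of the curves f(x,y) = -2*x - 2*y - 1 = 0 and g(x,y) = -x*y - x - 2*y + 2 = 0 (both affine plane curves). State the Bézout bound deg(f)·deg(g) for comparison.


Common zeros: {(1, 4), (3, 2)}; count = 2; Bézout bound = 2.

deg(f) = 1, deg(g) = 2, so Bézout bound = 2.
Scan x ∈ F_11. For each x, list the y ∈ F_11 with f(x, y) ≡ 0 and those with g(x, y) ≡ 0 (mod 11); the common zeros in that column are the intersection.
  x = 0: f ≡ 0 at y ∈ {5}; g ≡ 0 at y ∈ {1}; common: ∅.
  x = 1: f ≡ 0 at y ∈ {4}; g ≡ 0 at y ∈ {4}; common: {4}.
  x = 2: f ≡ 0 at y ∈ {3}; g ≡ 0 at y ∈ {0}; common: ∅.
  x = 3: f ≡ 0 at y ∈ {2}; g ≡ 0 at y ∈ {2}; common: {2}.
  x = 4: f ≡ 0 at y ∈ {1}; g ≡ 0 at y ∈ {7}; common: ∅.
  x = 5: f ≡ 0 at y ∈ {0}; g ≡ 0 at y ∈ {9}; common: ∅.
  x = 6: f ≡ 0 at y ∈ {10}; g ≡ 0 at y ∈ {5}; common: ∅.
  x = 7: f ≡ 0 at y ∈ {9}; g ≡ 0 at y ∈ {8}; common: ∅.
  x = 8: f ≡ 0 at y ∈ {8}; g ≡ 0 at y ∈ {6}; common: ∅.
  x = 9: f ≡ 0 at y ∈ {7}; g ≡ 0 at y ∈ ∅; common: ∅.
  x = 10: f ≡ 0 at y ∈ {6}; g ≡ 0 at y ∈ {3}; common: ∅.
Collecting: common zeros = {(1, 4), (3, 2)}, so the count is 2.
Comparison with the Bézout bound: 2 ≤ 2 = deg(f)·deg(g), as expected for curves with no common component (the bound is attained).
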